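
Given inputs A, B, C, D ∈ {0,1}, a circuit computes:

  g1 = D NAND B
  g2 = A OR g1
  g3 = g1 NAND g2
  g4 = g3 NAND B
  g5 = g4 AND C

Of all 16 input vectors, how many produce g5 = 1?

g5 = g4 AND C must be 1, so both g4 = 1 and C = 1.
Satisfying assignments:
  A=0, B=0, C=1, D=0
  A=0, B=0, C=1, D=1
  A=0, B=1, C=1, D=0
  A=1, B=0, C=1, D=0
  A=1, B=0, C=1, D=1
  A=1, B=1, C=1, D=0

6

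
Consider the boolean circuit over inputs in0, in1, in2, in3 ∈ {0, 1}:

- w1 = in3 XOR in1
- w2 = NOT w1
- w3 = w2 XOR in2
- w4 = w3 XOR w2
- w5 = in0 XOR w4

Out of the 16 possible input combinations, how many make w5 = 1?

w5 = in0 XOR w4 must be 1, so in0 and w4 differ.
Enumerating the 16 input combinations, 8 give w5 = 1 and 8 give w5 = 0.

8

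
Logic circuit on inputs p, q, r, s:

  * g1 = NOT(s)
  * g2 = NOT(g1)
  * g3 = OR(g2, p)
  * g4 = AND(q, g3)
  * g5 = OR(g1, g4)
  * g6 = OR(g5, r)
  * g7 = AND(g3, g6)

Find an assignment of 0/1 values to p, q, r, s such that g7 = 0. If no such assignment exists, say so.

g7 = AND(g3, g6) must be 0, so at least one of g3, g6 is 0.
Check with p=0, q=0, r=0, s=1:
g1 = NOT(s) = NOT 1 = 0
g2 = NOT(g1) = NOT 0 = 1
g3 = OR(g2, p) = OR(1, 0) = 1
g4 = AND(q, g3) = AND(0, 1) = 0
g5 = OR(g1, g4) = OR(0, 0) = 0
g6 = OR(g5, r) = OR(0, 0) = 0
g7 = AND(g3, g6) = AND(1, 0) = 0
So g7 = 0 as required.

p=0, q=0, r=0, s=1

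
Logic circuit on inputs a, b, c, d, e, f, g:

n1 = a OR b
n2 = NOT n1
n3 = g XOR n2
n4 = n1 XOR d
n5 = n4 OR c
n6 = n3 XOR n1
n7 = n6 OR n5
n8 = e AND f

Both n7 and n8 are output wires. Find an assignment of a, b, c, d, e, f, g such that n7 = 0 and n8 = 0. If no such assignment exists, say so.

Check with a=1, b=0, c=0, d=1, e=1, f=0, g=1:
n1 = a OR b = 1 OR 0 = 1
n2 = NOT n1 = NOT 1 = 0
n3 = g XOR n2 = 1 XOR 0 = 1
n4 = n1 XOR d = 1 XOR 1 = 0
n5 = n4 OR c = 0 OR 0 = 0
n6 = n3 XOR n1 = 1 XOR 1 = 0
n7 = n6 OR n5 = 0 OR 0 = 0
n8 = e AND f = 1 AND 0 = 0
So n7 = 0 and n8 = 0.

a=1, b=0, c=0, d=1, e=1, f=0, g=1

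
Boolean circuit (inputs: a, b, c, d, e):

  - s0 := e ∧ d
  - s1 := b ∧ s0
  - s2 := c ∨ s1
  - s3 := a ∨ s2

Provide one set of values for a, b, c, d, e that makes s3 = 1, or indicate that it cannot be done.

s3 = a ∨ s2 must be 1, so at least one of a, s2 is 1.
Check with a=1, b=0, c=1, d=1, e=0:
s0 = e ∧ d = 0 ∧ 1 = 0
s1 = b ∧ s0 = 0 ∧ 0 = 0
s2 = c ∨ s1 = 1 ∨ 0 = 1
s3 = a ∨ s2 = 1 ∨ 1 = 1
So s3 = 1 as required.

a=1, b=0, c=1, d=1, e=0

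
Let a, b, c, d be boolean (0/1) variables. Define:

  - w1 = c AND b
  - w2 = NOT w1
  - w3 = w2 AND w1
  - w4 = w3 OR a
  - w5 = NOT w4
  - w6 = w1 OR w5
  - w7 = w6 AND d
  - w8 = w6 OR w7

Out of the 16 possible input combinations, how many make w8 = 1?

w8 = w6 OR w7 must be 1, so at least one of w6, w7 is 1.
Enumerating the 16 input combinations, 10 give w8 = 1 and 6 give w8 = 0.

10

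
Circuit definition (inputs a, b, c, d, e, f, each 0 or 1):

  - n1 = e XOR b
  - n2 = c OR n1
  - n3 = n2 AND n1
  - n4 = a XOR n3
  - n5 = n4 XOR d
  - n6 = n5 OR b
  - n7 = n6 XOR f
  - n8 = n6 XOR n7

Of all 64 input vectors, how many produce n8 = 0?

n8 = n6 XOR n7 must be 0, so n6 and n7 are equal.
Enumerating the 64 input combinations, 32 give n8 = 0 and 32 give n8 = 1.

32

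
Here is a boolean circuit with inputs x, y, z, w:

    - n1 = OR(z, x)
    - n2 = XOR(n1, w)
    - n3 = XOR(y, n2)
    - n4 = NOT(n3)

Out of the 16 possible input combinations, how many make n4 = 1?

n4 = NOT(n3) must be 1, so n3 = 0.
n3 = XOR(y, n2) must be 0, so y and n2 are equal.
Enumerating the 16 input combinations, 8 give n4 = 1 and 8 give n4 = 0.

8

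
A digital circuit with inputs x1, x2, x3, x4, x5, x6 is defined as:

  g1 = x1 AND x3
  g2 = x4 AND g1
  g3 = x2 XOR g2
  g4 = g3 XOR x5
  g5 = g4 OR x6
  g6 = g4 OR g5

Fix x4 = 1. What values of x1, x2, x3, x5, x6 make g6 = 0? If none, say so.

g6 = g4 OR g5 must be 0, so both g4 = 0 and g5 = 0.
g4 = g3 XOR x5 must be 0, so g3 and x5 are equal.
Check with x4 = 1 and x1=1, x2=0, x3=1, x5=1, x6=0:
g1 = x1 AND x3 = 1 AND 1 = 1
g2 = x4 AND g1 = 1 AND 1 = 1
g3 = x2 XOR g2 = 0 XOR 1 = 1
g4 = g3 XOR x5 = 1 XOR 1 = 0
g5 = g4 OR x6 = 0 OR 0 = 0
g6 = g4 OR g5 = 0 OR 0 = 0
So g6 = 0.

x1=1 x2=0 x3=1 x5=1 x6=0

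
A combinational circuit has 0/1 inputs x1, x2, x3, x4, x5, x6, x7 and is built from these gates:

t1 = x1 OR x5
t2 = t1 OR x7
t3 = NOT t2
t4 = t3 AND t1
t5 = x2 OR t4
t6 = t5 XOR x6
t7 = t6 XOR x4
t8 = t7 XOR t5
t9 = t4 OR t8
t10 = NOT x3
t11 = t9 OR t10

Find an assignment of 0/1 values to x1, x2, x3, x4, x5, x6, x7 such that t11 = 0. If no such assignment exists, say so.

t11 = t9 OR t10 must be 0, so both t9 = 0 and t10 = 0.
t9 = t4 OR t8 must be 0, so both t4 = 0 and t8 = 0.
Check with x1=1 x2=1 x3=1 x4=1 x5=0 x6=1 x7=1:
t1 = x1 OR x5 = 1 OR 0 = 1
t2 = t1 OR x7 = 1 OR 1 = 1
t3 = NOT t2 = NOT 1 = 0
t4 = t3 AND t1 = 0 AND 1 = 0
t5 = x2 OR t4 = 1 OR 0 = 1
t6 = t5 XOR x6 = 1 XOR 1 = 0
t7 = t6 XOR x4 = 0 XOR 1 = 1
t8 = t7 XOR t5 = 1 XOR 1 = 0
t9 = t4 OR t8 = 0 OR 0 = 0
t10 = NOT x3 = NOT 1 = 0
t11 = t9 OR t10 = 0 OR 0 = 0
So t11 = 0 as required.

x1=1 x2=1 x3=1 x4=1 x5=0 x6=1 x7=1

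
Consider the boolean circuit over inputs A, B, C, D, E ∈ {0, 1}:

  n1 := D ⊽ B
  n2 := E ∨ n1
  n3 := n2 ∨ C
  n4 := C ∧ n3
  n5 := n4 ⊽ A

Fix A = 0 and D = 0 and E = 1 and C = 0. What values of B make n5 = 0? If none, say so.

no solution exists

With A = 0 and D = 0 and E = 1 and C = 0 fixed, none of the 2 settings of B give n5 = 0.
For example, with B=1:
n1 = D ⊽ B = 0 ⊽ 1 = 0
n2 = E ∨ n1 = 1 ∨ 0 = 1
n3 = n2 ∨ C = 1 ∨ 0 = 1
n4 = C ∧ n3 = 0 ∧ 1 = 0
n5 = n4 ⊽ A = 0 ⊽ 0 = 1
giving n5 = 1 ≠ 0.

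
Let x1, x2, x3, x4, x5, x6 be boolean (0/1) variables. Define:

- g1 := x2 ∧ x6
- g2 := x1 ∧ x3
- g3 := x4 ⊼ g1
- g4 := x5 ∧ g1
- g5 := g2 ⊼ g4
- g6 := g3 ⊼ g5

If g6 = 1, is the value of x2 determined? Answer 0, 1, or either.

1

g6 = g3 ⊼ g5 must be 1, so at least one of g3, g5 is 0.
Every assignment with g6 = 1 has x2 = 1; there are 9 such assignment(s).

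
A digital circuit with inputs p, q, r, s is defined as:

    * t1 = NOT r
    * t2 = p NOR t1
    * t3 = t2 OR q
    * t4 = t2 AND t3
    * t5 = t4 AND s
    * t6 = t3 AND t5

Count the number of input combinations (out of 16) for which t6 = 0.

t6 = t3 AND t5 must be 0, so at least one of t3, t5 is 0.
Enumerating the 16 input combinations, 14 give t6 = 0 and 2 give t6 = 1.

14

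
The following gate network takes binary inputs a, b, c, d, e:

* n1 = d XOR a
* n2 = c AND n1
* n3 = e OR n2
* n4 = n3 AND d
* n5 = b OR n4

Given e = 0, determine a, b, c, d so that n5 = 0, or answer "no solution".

Check with e = 0 and a=1, b=0, c=1, d=1:
n1 = d XOR a = 1 XOR 1 = 0
n2 = c AND n1 = 1 AND 0 = 0
n3 = e OR n2 = 0 OR 0 = 0
n4 = n3 AND d = 0 AND 1 = 0
n5 = b OR n4 = 0 OR 0 = 0
So n5 = 0.

a=1 b=0 c=1 d=1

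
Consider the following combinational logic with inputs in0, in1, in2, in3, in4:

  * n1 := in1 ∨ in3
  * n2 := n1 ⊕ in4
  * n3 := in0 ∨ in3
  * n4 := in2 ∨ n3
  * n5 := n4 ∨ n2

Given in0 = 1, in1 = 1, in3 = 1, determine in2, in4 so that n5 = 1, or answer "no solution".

in2=1, in4=1

n5 = n4 ∨ n2 must be 1, so at least one of n4, n2 is 1.
Check with in0 = 1, in1 = 1, in3 = 1 and in2=1, in4=1:
n1 = in1 ∨ in3 = 1 ∨ 1 = 1
n2 = n1 ⊕ in4 = 1 ⊕ 1 = 0
n3 = in0 ∨ in3 = 1 ∨ 1 = 1
n4 = in2 ∨ n3 = 1 ∨ 1 = 1
n5 = n4 ∨ n2 = 1 ∨ 0 = 1
So n5 = 1.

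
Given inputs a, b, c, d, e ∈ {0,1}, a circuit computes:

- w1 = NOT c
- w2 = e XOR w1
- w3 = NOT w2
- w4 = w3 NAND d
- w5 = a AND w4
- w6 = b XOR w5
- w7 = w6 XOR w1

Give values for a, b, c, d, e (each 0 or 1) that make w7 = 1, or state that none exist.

a=0 b=1 c=1 d=0 e=0

w7 = w6 XOR w1 must be 1, so w6 and w1 differ.
Check with a=0 b=1 c=1 d=0 e=0:
w1 = NOT c = NOT 1 = 0
w2 = e XOR w1 = 0 XOR 0 = 0
w3 = NOT w2 = NOT 0 = 1
w4 = w3 NAND d = 1 NAND 0 = 1
w5 = a AND w4 = 0 AND 1 = 0
w6 = b XOR w5 = 1 XOR 0 = 1
w7 = w6 XOR w1 = 1 XOR 0 = 1
So w7 = 1 as required.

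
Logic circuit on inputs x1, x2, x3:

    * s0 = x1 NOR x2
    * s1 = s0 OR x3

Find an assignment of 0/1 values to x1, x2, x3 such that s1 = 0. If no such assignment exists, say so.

x1=1 x2=0 x3=0

Check with x1=1 x2=0 x3=0:
s0 = x1 NOR x2 = 1 NOR 0 = 0
s1 = s0 OR x3 = 0 OR 0 = 0
So s1 = 0 as required.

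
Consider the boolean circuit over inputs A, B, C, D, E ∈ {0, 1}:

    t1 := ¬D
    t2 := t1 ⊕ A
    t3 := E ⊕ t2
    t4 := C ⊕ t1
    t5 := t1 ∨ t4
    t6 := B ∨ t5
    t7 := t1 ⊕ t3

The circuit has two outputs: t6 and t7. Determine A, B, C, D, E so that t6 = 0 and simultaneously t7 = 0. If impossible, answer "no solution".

Check with A=0, B=0, C=0, D=1, E=0:
t1 = ¬D = ¬1 = 0
t2 = t1 ⊕ A = 0 ⊕ 0 = 0
t3 = E ⊕ t2 = 0 ⊕ 0 = 0
t4 = C ⊕ t1 = 0 ⊕ 0 = 0
t5 = t1 ∨ t4 = 0 ∨ 0 = 0
t6 = B ∨ t5 = 0 ∨ 0 = 0
t7 = t1 ⊕ t3 = 0 ⊕ 0 = 0
So t6 = 0 and t7 = 0.

A=0, B=0, C=0, D=1, E=0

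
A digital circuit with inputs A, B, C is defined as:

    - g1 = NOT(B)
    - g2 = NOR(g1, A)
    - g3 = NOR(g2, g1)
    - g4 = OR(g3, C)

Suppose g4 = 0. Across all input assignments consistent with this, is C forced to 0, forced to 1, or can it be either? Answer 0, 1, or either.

0

g4 = OR(g3, C) must be 0, so both g3 = 0 and C = 0.
Every assignment with g4 = 0 has C = 0; there are 3 such assignment(s).
  A=0, B=0, C=0
  A=0, B=1, C=0
  A=1, B=0, C=0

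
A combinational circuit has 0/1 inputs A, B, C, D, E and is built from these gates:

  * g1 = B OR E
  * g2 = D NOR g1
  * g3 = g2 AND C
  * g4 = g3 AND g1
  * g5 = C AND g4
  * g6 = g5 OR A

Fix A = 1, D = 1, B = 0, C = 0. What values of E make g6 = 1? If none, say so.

E=1

g6 = g5 OR A must be 1, so at least one of g5, A is 1.
Check with A = 1, D = 1, B = 0, C = 0 and E=1:
g1 = B OR E = 0 OR 1 = 1
g2 = D NOR g1 = 1 NOR 1 = 0
g3 = g2 AND C = 0 AND 0 = 0
g4 = g3 AND g1 = 0 AND 1 = 0
g5 = C AND g4 = 0 AND 0 = 0
g6 = g5 OR A = 0 OR 1 = 1
So g6 = 1.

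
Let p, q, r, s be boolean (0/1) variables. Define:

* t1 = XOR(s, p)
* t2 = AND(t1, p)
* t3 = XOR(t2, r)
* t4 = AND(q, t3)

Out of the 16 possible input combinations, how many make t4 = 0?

t4 = AND(q, t3) must be 0, so at least one of q, t3 is 0.
Enumerating the 16 input combinations, 12 give t4 = 0 and 4 give t4 = 1.

12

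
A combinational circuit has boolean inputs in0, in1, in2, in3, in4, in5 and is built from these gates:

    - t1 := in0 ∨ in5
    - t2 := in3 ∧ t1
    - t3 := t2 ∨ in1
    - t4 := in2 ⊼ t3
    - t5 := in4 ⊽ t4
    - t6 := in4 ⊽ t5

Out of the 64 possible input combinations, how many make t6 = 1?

t6 = in4 ⊽ t5 must be 1, so both in4 = 0 and t5 = 0.
t5 = in4 ⊽ t4 must be 0, so at least one of in4, t4 is 1.
Enumerating the 64 input combinations, 21 give t6 = 1 and 43 give t6 = 0.

21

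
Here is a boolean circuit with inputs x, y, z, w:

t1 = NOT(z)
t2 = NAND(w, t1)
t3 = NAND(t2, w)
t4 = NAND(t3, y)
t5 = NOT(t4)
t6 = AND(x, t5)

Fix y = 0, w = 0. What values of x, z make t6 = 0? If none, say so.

x=1 z=0

Check with y = 0, w = 0 and x=1, z=0:
t1 = NOT(z) = NOT 0 = 1
t2 = NAND(w, t1) = NAND(0, 1) = 1
t3 = NAND(t2, w) = NAND(1, 0) = 1
t4 = NAND(t3, y) = NAND(1, 0) = 1
t5 = NOT(t4) = NOT 1 = 0
t6 = AND(x, t5) = AND(1, 0) = 0
So t6 = 0.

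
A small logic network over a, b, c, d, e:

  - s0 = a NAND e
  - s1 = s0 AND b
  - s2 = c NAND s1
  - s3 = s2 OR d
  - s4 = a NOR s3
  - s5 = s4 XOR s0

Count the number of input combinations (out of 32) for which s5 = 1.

s5 = s4 XOR s0 must be 1, so s4 and s0 differ.
Enumerating the 32 input combinations, 22 give s5 = 1 and 10 give s5 = 0.

22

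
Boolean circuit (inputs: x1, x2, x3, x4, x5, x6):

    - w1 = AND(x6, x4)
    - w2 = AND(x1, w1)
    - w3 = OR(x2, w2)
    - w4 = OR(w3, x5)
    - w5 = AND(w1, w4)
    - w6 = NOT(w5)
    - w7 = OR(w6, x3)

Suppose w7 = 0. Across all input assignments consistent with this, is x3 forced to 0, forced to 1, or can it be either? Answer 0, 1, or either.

w7 = OR(w6, x3) must be 0, so both w6 = 0 and x3 = 0.
w6 = NOT(w5) must be 0, so w5 = 1.
w5 = AND(w1, w4) must be 1, so both w1 = 1 and w4 = 1.
Every assignment with w7 = 0 has x3 = 0; there are 7 such assignment(s).

0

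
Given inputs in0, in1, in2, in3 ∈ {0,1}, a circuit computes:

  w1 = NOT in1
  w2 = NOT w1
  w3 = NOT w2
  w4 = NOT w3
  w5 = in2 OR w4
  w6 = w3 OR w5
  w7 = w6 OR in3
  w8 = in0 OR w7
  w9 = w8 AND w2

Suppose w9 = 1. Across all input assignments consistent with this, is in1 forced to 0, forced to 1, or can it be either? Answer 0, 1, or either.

1

w9 = w8 AND w2 must be 1, so both w8 = 1 and w2 = 1.
w8 = in0 OR w7 must be 1, so at least one of in0, w7 is 1.
Every assignment with w9 = 1 has in1 = 1; there are 8 such assignment(s).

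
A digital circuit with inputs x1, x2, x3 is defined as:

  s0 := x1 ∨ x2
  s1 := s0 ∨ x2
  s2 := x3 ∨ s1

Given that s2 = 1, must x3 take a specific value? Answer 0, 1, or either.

Both values of x3 occur among assignments with s2 = 1:
  x3=0: x1=0, x2=1, x3=0
  x3=1: x1=0, x2=0, x3=1

either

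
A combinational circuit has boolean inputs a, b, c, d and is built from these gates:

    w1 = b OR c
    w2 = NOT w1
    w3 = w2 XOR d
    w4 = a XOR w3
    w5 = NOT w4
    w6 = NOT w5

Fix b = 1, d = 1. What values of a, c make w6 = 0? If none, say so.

a=1, c=0

Check with b = 1, d = 1 and a=1, c=0:
w1 = b OR c = 1 OR 0 = 1
w2 = NOT w1 = NOT 1 = 0
w3 = w2 XOR d = 0 XOR 1 = 1
w4 = a XOR w3 = 1 XOR 1 = 0
w5 = NOT w4 = NOT 0 = 1
w6 = NOT w5 = NOT 1 = 0
So w6 = 0.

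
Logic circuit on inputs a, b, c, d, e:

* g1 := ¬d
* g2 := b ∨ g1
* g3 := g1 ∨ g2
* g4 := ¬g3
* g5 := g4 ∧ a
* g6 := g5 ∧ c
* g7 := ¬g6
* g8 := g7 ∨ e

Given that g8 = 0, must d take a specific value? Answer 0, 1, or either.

g8 = g7 ∨ e must be 0, so both g7 = 0 and e = 0.
g7 = ¬g6 must be 0, so g6 = 1.
Every assignment with g8 = 0 has d = 1; there are 1 such assignment(s).
  a=1, b=0, c=1, d=1, e=0

1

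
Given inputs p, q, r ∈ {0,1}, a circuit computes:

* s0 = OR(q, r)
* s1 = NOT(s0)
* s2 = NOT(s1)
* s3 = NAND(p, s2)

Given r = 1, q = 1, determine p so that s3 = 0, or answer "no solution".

p=1

Check with r = 1, q = 1 and p=1:
s0 = OR(q, r) = OR(1, 1) = 1
s1 = NOT(s0) = NOT 1 = 0
s2 = NOT(s1) = NOT 0 = 1
s3 = NAND(p, s2) = NAND(1, 1) = 0
So s3 = 0.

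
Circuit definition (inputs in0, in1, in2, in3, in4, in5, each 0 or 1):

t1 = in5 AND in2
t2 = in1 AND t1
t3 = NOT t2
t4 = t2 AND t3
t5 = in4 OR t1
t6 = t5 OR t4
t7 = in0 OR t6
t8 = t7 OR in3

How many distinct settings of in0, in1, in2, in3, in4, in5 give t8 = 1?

58

t8 = t7 OR in3 must be 1, so at least one of t7, in3 is 1.
Enumerating the 64 input combinations, 58 give t8 = 1 and 6 give t8 = 0.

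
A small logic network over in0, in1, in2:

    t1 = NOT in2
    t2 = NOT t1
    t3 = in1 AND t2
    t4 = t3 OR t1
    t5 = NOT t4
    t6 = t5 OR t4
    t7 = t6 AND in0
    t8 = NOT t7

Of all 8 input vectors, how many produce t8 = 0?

t8 = NOT t7 must be 0, so t7 = 1.
t7 = t6 AND in0 must be 1, so both t6 = 1 and in0 = 1.
t6 = t5 OR t4 must be 1, so at least one of t5, t4 is 1.
Enumerating the 8 input combinations, 4 give t8 = 0 and 4 give t8 = 1.

4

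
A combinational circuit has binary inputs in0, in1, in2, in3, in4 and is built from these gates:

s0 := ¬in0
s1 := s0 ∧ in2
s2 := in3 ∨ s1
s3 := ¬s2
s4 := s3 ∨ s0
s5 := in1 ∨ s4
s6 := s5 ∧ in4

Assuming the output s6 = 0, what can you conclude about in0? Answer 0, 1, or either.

either

Both values of in0 occur among assignments with s6 = 0:
  in0=0: in0=0, in1=0, in2=0, in3=0, in4=0
  in0=1: in0=1, in1=0, in2=0, in3=0, in4=0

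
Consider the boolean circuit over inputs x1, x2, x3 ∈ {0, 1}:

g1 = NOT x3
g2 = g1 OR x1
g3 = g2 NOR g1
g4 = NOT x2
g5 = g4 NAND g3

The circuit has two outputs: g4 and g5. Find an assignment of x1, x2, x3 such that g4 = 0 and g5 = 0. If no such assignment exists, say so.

no solution exists

Across all 8 input combinations, none give both g4 = 0 and g5 = 0.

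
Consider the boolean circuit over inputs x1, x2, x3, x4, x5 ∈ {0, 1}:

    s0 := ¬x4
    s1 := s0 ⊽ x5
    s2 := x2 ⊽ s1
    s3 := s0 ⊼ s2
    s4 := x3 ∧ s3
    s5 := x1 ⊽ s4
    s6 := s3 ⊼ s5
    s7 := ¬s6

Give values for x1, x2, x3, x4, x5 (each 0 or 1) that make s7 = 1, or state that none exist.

x1=0 x2=1 x3=0 x4=1 x5=0

Check with x1=0 x2=1 x3=0 x4=1 x5=0:
s0 = ¬x4 = ¬1 = 0
s1 = s0 ⊽ x5 = 0 ⊽ 0 = 1
s2 = x2 ⊽ s1 = 1 ⊽ 1 = 0
s3 = s0 ⊼ s2 = 0 ⊼ 0 = 1
s4 = x3 ∧ s3 = 0 ∧ 1 = 0
s5 = x1 ⊽ s4 = 0 ⊽ 0 = 1
s6 = s3 ⊼ s5 = 1 ⊼ 1 = 0
s7 = ¬s6 = ¬0 = 1
So s7 = 1 as required.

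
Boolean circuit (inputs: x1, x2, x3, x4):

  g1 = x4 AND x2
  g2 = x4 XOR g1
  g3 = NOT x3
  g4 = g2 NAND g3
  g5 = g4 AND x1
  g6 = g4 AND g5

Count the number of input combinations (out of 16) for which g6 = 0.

g6 = g4 AND g5 must be 0, so at least one of g4, g5 is 0.
Enumerating the 16 input combinations, 9 give g6 = 0 and 7 give g6 = 1.

9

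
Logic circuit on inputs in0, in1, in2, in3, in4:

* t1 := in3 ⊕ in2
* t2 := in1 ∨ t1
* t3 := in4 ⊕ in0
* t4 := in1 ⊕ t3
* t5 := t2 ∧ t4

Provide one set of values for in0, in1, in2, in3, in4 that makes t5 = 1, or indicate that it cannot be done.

Check with in0=0 in1=1 in2=1 in3=0 in4=0:
t1 = in3 ⊕ in2 = 0 ⊕ 1 = 1
t2 = in1 ∨ t1 = 1 ∨ 1 = 1
t3 = in4 ⊕ in0 = 0 ⊕ 0 = 0
t4 = in1 ⊕ t3 = 1 ⊕ 0 = 1
t5 = t2 ∧ t4 = 1 ∧ 1 = 1
So t5 = 1 as required.

in0=0 in1=1 in2=1 in3=0 in4=0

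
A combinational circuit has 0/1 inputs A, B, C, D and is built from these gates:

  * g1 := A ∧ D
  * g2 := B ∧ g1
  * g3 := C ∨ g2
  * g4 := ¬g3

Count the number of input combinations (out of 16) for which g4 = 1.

g4 = ¬g3 must be 1, so g3 = 0.
g3 = C ∨ g2 must be 0, so both C = 0 and g2 = 0.
g2 = B ∧ g1 must be 0, so at least one of B, g1 is 0.
Enumerating the 16 input combinations, 7 give g4 = 1 and 9 give g4 = 0.

7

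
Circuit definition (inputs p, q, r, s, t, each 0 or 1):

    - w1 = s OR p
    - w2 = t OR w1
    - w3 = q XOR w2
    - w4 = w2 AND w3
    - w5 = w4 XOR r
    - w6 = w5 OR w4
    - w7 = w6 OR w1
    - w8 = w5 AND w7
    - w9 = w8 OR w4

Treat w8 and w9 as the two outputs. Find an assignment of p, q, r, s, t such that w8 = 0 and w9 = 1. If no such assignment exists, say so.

Check with p=1 q=0 r=1 s=1 t=0:
w1 = s OR p = 1 OR 1 = 1
w2 = t OR w1 = 0 OR 1 = 1
w3 = q XOR w2 = 0 XOR 1 = 1
w4 = w2 AND w3 = 1 AND 1 = 1
w5 = w4 XOR r = 1 XOR 1 = 0
w6 = w5 OR w4 = 0 OR 1 = 1
w7 = w6 OR w1 = 1 OR 1 = 1
w8 = w5 AND w7 = 0 AND 1 = 0
w9 = w8 OR w4 = 0 OR 1 = 1
So w8 = 0 and w9 = 1.

p=1 q=0 r=1 s=1 t=0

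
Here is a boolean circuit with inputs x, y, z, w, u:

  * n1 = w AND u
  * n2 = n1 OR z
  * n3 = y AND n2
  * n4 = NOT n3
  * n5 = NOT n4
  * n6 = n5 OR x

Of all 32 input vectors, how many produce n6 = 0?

n6 = n5 OR x must be 0, so both n5 = 0 and x = 0.
n5 = NOT n4 must be 0, so n4 = 1.
Enumerating the 32 input combinations, 11 give n6 = 0 and 21 give n6 = 1.

11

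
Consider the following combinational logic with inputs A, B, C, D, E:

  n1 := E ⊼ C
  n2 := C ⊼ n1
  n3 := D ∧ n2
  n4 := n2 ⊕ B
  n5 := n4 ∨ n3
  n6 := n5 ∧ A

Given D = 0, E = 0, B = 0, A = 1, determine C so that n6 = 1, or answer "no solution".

C=0

n6 = n5 ∧ A must be 1, so both n5 = 1 and A = 1.
Check with D = 0, E = 0, B = 0, A = 1 and C=0:
n1 = E ⊼ C = 0 ⊼ 0 = 1
n2 = C ⊼ n1 = 0 ⊼ 1 = 1
n3 = D ∧ n2 = 0 ∧ 1 = 0
n4 = n2 ⊕ B = 1 ⊕ 0 = 1
n5 = n4 ∨ n3 = 1 ∨ 0 = 1
n6 = n5 ∧ A = 1 ∧ 1 = 1
So n6 = 1.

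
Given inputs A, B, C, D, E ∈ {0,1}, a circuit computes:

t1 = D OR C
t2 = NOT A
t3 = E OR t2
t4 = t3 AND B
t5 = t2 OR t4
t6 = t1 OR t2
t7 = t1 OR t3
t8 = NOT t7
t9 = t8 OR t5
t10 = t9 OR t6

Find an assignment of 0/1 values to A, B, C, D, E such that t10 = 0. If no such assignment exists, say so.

A=1, B=0, C=0, D=0, E=1

t10 = t9 OR t6 must be 0, so both t9 = 0 and t6 = 0.
t9 = t8 OR t5 must be 0, so both t8 = 0 and t5 = 0.
Check with A=1, B=0, C=0, D=0, E=1:
t1 = D OR C = 0 OR 0 = 0
t2 = NOT A = NOT 1 = 0
t3 = E OR t2 = 1 OR 0 = 1
t4 = t3 AND B = 1 AND 0 = 0
t5 = t2 OR t4 = 0 OR 0 = 0
t6 = t1 OR t2 = 0 OR 0 = 0
t7 = t1 OR t3 = 0 OR 1 = 1
t8 = NOT t7 = NOT 1 = 0
t9 = t8 OR t5 = 0 OR 0 = 0
t10 = t9 OR t6 = 0 OR 0 = 0
So t10 = 0 as required.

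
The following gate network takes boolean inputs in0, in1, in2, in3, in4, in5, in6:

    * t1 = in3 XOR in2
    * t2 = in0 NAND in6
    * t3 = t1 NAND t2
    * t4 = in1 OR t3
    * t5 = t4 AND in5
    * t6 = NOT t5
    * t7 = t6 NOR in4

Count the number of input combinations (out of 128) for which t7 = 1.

t7 = t6 NOR in4 must be 1, so both t6 = 0 and in4 = 0.
Enumerating the 128 input combinations, 26 give t7 = 1 and 102 give t7 = 0.

26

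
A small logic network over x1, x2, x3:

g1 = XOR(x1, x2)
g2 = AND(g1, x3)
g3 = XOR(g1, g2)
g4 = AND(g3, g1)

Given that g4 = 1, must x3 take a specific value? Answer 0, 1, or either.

0

g4 = AND(g3, g1) must be 1, so both g3 = 1 and g1 = 1.
Every assignment with g4 = 1 has x3 = 0; there are 2 such assignment(s).
  x1=0, x2=1, x3=0
  x1=1, x2=0, x3=0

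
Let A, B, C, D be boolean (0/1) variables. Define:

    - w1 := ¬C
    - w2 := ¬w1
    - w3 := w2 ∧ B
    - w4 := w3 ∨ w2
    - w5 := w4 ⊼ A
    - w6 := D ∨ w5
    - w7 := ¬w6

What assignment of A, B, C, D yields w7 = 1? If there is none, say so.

A=1 B=1 C=1 D=0

Check with A=1 B=1 C=1 D=0:
w1 = ¬C = ¬1 = 0
w2 = ¬w1 = ¬0 = 1
w3 = w2 ∧ B = 1 ∧ 1 = 1
w4 = w3 ∨ w2 = 1 ∨ 1 = 1
w5 = w4 ⊼ A = 1 ⊼ 1 = 0
w6 = D ∨ w5 = 0 ∨ 0 = 0
w7 = ¬w6 = ¬0 = 1
So w7 = 1 as required.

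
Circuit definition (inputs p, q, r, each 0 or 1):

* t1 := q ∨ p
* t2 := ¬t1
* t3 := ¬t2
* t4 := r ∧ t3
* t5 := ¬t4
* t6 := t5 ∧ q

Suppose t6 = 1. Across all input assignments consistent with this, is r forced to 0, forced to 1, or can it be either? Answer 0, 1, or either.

t6 = t5 ∧ q must be 1, so both t5 = 1 and q = 1.
t5 = ¬t4 must be 1, so t4 = 0.
t4 = r ∧ t3 must be 0, so at least one of r, t3 is 0.
Every assignment with t6 = 1 has r = 0; there are 2 such assignment(s).
  p=0, q=1, r=0
  p=1, q=1, r=0

0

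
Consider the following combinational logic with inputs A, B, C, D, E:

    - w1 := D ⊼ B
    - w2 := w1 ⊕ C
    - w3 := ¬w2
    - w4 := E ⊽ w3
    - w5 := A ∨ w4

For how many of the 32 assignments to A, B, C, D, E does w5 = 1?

w5 = A ∨ w4 must be 1, so at least one of A, w4 is 1.
Enumerating the 32 input combinations, 20 give w5 = 1 and 12 give w5 = 0.

20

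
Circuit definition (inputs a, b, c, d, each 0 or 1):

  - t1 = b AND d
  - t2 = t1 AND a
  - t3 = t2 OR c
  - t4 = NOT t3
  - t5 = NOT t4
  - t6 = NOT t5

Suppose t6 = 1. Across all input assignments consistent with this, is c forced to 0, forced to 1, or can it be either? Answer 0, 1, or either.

t6 = NOT t5 must be 1, so t5 = 0.
Every assignment with t6 = 1 has c = 0; there are 7 such assignment(s).

0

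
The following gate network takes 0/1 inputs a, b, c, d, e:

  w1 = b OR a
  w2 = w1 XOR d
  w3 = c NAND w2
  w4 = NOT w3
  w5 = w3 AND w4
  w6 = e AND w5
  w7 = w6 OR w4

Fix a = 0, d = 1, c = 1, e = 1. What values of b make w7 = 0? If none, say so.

b=1

Check with a = 0, d = 1, c = 1, e = 1 and b=1:
w1 = b OR a = 1 OR 0 = 1
w2 = w1 XOR d = 1 XOR 1 = 0
w3 = c NAND w2 = 1 NAND 0 = 1
w4 = NOT w3 = NOT 1 = 0
w5 = w3 AND w4 = 1 AND 0 = 0
w6 = e AND w5 = 1 AND 0 = 0
w7 = w6 OR w4 = 0 OR 0 = 0
So w7 = 0.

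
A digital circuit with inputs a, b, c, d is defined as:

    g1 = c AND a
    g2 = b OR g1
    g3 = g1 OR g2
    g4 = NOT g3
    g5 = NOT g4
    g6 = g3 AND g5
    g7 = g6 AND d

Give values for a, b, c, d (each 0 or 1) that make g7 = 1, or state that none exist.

g7 = g6 AND d must be 1, so both g6 = 1 and d = 1.
g6 = g3 AND g5 must be 1, so both g3 = 1 and g5 = 1.
Check with a=1, b=1, c=1, d=1:
g1 = c AND a = 1 AND 1 = 1
g2 = b OR g1 = 1 OR 1 = 1
g3 = g1 OR g2 = 1 OR 1 = 1
g4 = NOT g3 = NOT 1 = 0
g5 = NOT g4 = NOT 0 = 1
g6 = g3 AND g5 = 1 AND 1 = 1
g7 = g6 AND d = 1 AND 1 = 1
So g7 = 1 as required.

a=1, b=1, c=1, d=1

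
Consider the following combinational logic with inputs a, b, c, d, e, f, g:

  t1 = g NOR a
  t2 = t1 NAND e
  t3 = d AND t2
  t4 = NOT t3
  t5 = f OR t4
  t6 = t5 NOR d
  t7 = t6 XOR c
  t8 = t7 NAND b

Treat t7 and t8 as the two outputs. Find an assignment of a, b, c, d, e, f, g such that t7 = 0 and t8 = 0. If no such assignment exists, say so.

no solution exists

Across all 128 input combinations, none give both t7 = 0 and t8 = 0.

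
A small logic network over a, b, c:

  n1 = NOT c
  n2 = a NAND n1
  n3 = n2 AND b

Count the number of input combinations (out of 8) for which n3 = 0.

5

n3 = n2 AND b must be 0, so at least one of n2, b is 0.
Satisfying assignments:
  a=0, b=0, c=0
  a=0, b=0, c=1
  a=1, b=0, c=0
  a=1, b=0, c=1
  a=1, b=1, c=0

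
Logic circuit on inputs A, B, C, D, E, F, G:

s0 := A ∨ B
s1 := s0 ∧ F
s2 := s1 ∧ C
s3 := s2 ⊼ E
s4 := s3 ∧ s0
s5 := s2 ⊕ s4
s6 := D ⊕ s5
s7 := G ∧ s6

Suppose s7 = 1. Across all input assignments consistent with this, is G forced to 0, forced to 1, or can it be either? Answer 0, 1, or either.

1

s7 = G ∧ s6 must be 1, so both G = 1 and s6 = 1.
s6 = D ⊕ s5 must be 1, so D and s5 differ.
Every assignment with s7 = 1 has G = 1; there are 32 such assignment(s).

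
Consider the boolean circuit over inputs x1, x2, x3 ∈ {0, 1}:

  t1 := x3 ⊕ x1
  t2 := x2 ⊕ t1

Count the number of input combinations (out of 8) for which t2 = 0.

4

t2 = x2 ⊕ t1 must be 0, so x2 and t1 are equal.
Satisfying assignments:
  x1=0, x2=0, x3=0
  x1=0, x2=1, x3=1
  x1=1, x2=0, x3=1
  x1=1, x2=1, x3=0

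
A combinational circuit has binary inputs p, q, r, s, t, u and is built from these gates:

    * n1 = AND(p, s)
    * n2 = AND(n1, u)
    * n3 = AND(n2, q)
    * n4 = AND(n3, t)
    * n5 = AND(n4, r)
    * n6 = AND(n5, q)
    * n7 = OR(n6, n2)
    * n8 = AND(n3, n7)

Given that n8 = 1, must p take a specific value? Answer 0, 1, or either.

1

n8 = AND(n3, n7) must be 1, so both n3 = 1 and n7 = 1.
Every assignment with n8 = 1 has p = 1; there are 4 such assignment(s).
  p=1, q=1, r=0, s=1, t=0, u=1
  p=1, q=1, r=0, s=1, t=1, u=1
  p=1, q=1, r=1, s=1, t=0, u=1
  p=1, q=1, r=1, s=1, t=1, u=1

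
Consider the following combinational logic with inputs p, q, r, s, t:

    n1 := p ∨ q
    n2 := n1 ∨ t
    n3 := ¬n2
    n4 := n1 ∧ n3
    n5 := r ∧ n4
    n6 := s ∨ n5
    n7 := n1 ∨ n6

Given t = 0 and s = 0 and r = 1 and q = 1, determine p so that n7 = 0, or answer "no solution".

With t = 0 and s = 0 and r = 1 and q = 1 fixed, none of the 2 settings of p give n7 = 0.
For example, with p=0:
n1 = p ∨ q = 0 ∨ 1 = 1
n2 = n1 ∨ t = 1 ∨ 0 = 1
n3 = ¬n2 = ¬1 = 0
n4 = n1 ∧ n3 = 1 ∧ 0 = 0
n5 = r ∧ n4 = 1 ∧ 0 = 0
n6 = s ∨ n5 = 0 ∨ 0 = 0
n7 = n1 ∨ n6 = 1 ∨ 0 = 1
giving n7 = 1 ≠ 0.

no solution exists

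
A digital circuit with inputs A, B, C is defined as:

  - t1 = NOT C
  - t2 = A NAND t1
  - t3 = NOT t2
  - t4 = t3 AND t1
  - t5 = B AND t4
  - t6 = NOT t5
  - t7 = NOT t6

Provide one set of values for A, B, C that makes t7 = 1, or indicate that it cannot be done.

Check with A=1, B=1, C=0:
t1 = NOT C = NOT 0 = 1
t2 = A NAND t1 = 1 NAND 1 = 0
t3 = NOT t2 = NOT 0 = 1
t4 = t3 AND t1 = 1 AND 1 = 1
t5 = B AND t4 = 1 AND 1 = 1
t6 = NOT t5 = NOT 1 = 0
t7 = NOT t6 = NOT 0 = 1
So t7 = 1 as required.

A=1, B=1, C=0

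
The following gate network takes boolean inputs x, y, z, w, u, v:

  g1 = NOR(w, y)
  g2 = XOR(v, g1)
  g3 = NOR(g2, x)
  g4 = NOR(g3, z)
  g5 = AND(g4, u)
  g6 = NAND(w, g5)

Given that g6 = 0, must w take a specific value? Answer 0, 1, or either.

1

g6 = NAND(w, g5) must be 0, so both w = 1 and g5 = 1.
g5 = AND(g4, u) must be 1, so both g4 = 1 and u = 1.
g4 = NOR(g3, z) must be 1, so both g3 = 0 and z = 0.
Every assignment with g6 = 0 has w = 1; there are 6 such assignment(s).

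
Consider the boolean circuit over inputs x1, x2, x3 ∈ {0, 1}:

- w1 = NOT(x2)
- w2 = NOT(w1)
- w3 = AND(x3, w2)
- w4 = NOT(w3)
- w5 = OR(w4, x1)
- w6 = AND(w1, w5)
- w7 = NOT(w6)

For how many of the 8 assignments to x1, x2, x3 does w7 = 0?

w7 = NOT(w6) must be 0, so w6 = 1.
w6 = AND(w1, w5) must be 1, so both w1 = 1 and w5 = 1.
Satisfying assignments:
  x1=0, x2=0, x3=0
  x1=0, x2=0, x3=1
  x1=1, x2=0, x3=0
  x1=1, x2=0, x3=1

4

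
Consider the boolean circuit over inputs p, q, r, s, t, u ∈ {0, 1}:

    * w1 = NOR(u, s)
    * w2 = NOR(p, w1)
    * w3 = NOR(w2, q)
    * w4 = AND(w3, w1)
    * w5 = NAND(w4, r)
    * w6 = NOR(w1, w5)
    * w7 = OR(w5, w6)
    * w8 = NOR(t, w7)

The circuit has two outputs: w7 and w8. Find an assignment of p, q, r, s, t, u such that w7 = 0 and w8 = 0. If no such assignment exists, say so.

Check with p=1, q=0, r=1, s=0, t=1, u=0:
w1 = NOR(u, s) = NOR(0, 0) = 1
w2 = NOR(p, w1) = NOR(1, 1) = 0
w3 = NOR(w2, q) = NOR(0, 0) = 1
w4 = AND(w3, w1) = AND(1, 1) = 1
w5 = NAND(w4, r) = NAND(1, 1) = 0
w6 = NOR(w1, w5) = NOR(1, 0) = 0
w7 = OR(w5, w6) = OR(0, 0) = 0
w8 = NOR(t, w7) = NOR(1, 0) = 0
So w7 = 0 and w8 = 0.

p=1, q=0, r=1, s=0, t=1, u=0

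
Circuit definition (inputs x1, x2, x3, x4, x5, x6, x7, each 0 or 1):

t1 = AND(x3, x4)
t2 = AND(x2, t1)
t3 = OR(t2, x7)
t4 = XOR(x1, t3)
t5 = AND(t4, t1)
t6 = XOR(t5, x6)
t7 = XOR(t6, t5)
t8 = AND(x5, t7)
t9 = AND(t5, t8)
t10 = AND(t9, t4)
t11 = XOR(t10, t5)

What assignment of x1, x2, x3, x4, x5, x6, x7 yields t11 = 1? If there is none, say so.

t11 = XOR(t10, t5) must be 1, so t10 and t5 differ.
Check with x1=0 x2=1 x3=1 x4=1 x5=1 x6=0 x7=0:
t1 = AND(x3, x4) = AND(1, 1) = 1
t2 = AND(x2, t1) = AND(1, 1) = 1
t3 = OR(t2, x7) = OR(1, 0) = 1
t4 = XOR(x1, t3) = XOR(0, 1) = 1
t5 = AND(t4, t1) = AND(1, 1) = 1
t6 = XOR(t5, x6) = XOR(1, 0) = 1
t7 = XOR(t6, t5) = XOR(1, 1) = 0
t8 = AND(x5, t7) = AND(1, 0) = 0
t9 = AND(t5, t8) = AND(1, 0) = 0
t10 = AND(t9, t4) = AND(0, 1) = 0
t11 = XOR(t10, t5) = XOR(0, 1) = 1
So t11 = 1 as required.

x1=0 x2=1 x3=1 x4=1 x5=1 x6=0 x7=0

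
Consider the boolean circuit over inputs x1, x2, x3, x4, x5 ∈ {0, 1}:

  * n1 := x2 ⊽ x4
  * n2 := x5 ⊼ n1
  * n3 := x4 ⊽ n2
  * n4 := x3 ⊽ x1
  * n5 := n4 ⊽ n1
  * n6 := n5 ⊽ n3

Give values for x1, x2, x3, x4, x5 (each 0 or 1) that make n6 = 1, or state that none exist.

n6 = n5 ⊽ n3 must be 1, so both n5 = 0 and n3 = 0.
Check with x1=0 x2=0 x3=1 x4=0 x5=0:
n1 = x2 ⊽ x4 = 0 ⊽ 0 = 1
n2 = x5 ⊼ n1 = 0 ⊼ 1 = 1
n3 = x4 ⊽ n2 = 0 ⊽ 1 = 0
n4 = x3 ⊽ x1 = 1 ⊽ 0 = 0
n5 = n4 ⊽ n1 = 0 ⊽ 1 = 0
n6 = n5 ⊽ n3 = 0 ⊽ 0 = 1
So n6 = 1 as required.

x1=0 x2=0 x3=1 x4=0 x5=0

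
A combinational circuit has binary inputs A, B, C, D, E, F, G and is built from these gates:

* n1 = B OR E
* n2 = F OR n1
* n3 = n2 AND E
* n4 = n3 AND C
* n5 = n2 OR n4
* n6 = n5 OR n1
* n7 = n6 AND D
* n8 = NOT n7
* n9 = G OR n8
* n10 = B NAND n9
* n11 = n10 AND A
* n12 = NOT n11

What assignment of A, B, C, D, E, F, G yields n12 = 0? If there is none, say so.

A=1 B=0 C=0 D=0 E=0 F=0 G=0

n12 = NOT n11 must be 0, so n11 = 1.
Check with A=1 B=0 C=0 D=0 E=0 F=0 G=0:
n1 = B OR E = 0 OR 0 = 0
n2 = F OR n1 = 0 OR 0 = 0
n3 = n2 AND E = 0 AND 0 = 0
n4 = n3 AND C = 0 AND 0 = 0
n5 = n2 OR n4 = 0 OR 0 = 0
n6 = n5 OR n1 = 0 OR 0 = 0
n7 = n6 AND D = 0 AND 0 = 0
n8 = NOT n7 = NOT 0 = 1
n9 = G OR n8 = 0 OR 1 = 1
n10 = B NAND n9 = 0 NAND 1 = 1
n11 = n10 AND A = 1 AND 1 = 1
n12 = NOT n11 = NOT 1 = 0
So n12 = 0 as required.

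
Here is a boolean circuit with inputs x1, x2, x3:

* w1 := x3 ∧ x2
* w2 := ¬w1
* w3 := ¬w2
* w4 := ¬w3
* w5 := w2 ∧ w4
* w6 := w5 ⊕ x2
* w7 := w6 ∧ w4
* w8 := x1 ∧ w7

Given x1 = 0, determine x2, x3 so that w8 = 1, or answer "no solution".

With x1 = 0 fixed, none of the 4 settings of x2, x3 give w8 = 1.
For example, with x2=1, x3=1:
w1 = x3 ∧ x2 = 1 ∧ 1 = 1
w2 = ¬w1 = ¬1 = 0
w3 = ¬w2 = ¬0 = 1
w4 = ¬w3 = ¬1 = 0
w5 = w2 ∧ w4 = 0 ∧ 0 = 0
w6 = w5 ⊕ x2 = 0 ⊕ 1 = 1
w7 = w6 ∧ w4 = 1 ∧ 0 = 0
w8 = x1 ∧ w7 = 0 ∧ 0 = 0
giving w8 = 0 ≠ 1.

no solution exists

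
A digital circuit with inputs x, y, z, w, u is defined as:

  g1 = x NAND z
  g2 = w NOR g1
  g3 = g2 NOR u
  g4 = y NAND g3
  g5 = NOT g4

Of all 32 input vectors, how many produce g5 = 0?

25

g5 = NOT g4 must be 0, so g4 = 1.
Enumerating the 32 input combinations, 25 give g5 = 0 and 7 give g5 = 1.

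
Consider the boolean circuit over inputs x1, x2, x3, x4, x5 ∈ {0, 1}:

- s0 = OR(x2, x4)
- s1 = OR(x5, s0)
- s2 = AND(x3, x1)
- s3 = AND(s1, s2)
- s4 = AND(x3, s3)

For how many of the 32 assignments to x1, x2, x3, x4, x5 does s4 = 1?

s4 = AND(x3, s3) must be 1, so both x3 = 1 and s3 = 1.
s3 = AND(s1, s2) must be 1, so both s1 = 1 and s2 = 1.
s1 = OR(x5, s0) must be 1, so at least one of x5, s0 is 1.
Enumerating the 32 input combinations, 7 give s4 = 1 and 25 give s4 = 0.

7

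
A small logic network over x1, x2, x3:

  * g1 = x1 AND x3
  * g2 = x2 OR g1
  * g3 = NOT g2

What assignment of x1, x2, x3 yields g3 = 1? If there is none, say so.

x1=1, x2=0, x3=0

Check with x1=1, x2=0, x3=0:
g1 = x1 AND x3 = 1 AND 0 = 0
g2 = x2 OR g1 = 0 OR 0 = 0
g3 = NOT g2 = NOT 0 = 1
So g3 = 1 as required.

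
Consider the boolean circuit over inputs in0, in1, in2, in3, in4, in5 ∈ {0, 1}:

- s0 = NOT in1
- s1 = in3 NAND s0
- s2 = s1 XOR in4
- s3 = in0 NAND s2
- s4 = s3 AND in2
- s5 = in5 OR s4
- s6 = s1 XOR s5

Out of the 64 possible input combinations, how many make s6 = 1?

26

s6 = s1 XOR s5 must be 1, so s1 and s5 differ.
Enumerating the 64 input combinations, 26 give s6 = 1 and 38 give s6 = 0.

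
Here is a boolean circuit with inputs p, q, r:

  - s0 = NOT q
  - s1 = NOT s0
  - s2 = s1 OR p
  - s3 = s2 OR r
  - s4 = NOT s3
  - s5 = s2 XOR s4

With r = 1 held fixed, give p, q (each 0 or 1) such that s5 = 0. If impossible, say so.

p=0, q=0

Check with r = 1 and p=0, q=0:
s0 = NOT q = NOT 0 = 1
s1 = NOT s0 = NOT 1 = 0
s2 = s1 OR p = 0 OR 0 = 0
s3 = s2 OR r = 0 OR 1 = 1
s4 = NOT s3 = NOT 1 = 0
s5 = s2 XOR s4 = 0 XOR 0 = 0
So s5 = 0.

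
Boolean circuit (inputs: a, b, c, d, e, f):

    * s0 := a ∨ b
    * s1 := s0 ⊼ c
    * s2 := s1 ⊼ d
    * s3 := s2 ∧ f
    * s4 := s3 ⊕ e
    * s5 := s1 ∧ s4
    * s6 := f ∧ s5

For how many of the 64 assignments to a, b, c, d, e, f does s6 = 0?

s6 = f ∧ s5 must be 0, so at least one of f, s5 is 0.
Enumerating the 64 input combinations, 54 give s6 = 0 and 10 give s6 = 1.

54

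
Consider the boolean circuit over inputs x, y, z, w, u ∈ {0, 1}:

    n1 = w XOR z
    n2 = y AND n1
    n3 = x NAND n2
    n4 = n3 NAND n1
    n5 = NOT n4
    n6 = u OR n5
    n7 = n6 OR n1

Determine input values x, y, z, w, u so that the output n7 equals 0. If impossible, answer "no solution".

x=1, y=1, z=1, w=1, u=0

Check with x=1, y=1, z=1, w=1, u=0:
n1 = w XOR z = 1 XOR 1 = 0
n2 = y AND n1 = 1 AND 0 = 0
n3 = x NAND n2 = 1 NAND 0 = 1
n4 = n3 NAND n1 = 1 NAND 0 = 1
n5 = NOT n4 = NOT 1 = 0
n6 = u OR n5 = 0 OR 0 = 0
n7 = n6 OR n1 = 0 OR 0 = 0
So n7 = 0 as required.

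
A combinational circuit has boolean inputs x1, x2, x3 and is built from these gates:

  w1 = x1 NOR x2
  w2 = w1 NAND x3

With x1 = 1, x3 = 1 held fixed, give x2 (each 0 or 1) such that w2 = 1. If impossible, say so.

w2 = w1 NAND x3 must be 1, so at least one of w1, x3 is 0.
Check with x1 = 1, x3 = 1 and x2=0:
w1 = x1 NOR x2 = 1 NOR 0 = 0
w2 = w1 NAND x3 = 0 NAND 1 = 1
So w2 = 1.

x2=0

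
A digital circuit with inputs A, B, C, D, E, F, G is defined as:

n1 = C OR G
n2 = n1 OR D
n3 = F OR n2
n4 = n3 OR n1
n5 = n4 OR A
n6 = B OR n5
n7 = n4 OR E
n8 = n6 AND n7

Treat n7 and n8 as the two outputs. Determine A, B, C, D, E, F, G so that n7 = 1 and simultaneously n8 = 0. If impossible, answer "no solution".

A=0 B=0 C=0 D=0 E=1 F=0 G=0

Check with A=0 B=0 C=0 D=0 E=1 F=0 G=0:
n1 = C OR G = 0 OR 0 = 0
n2 = n1 OR D = 0 OR 0 = 0
n3 = F OR n2 = 0 OR 0 = 0
n4 = n3 OR n1 = 0 OR 0 = 0
n5 = n4 OR A = 0 OR 0 = 0
n6 = B OR n5 = 0 OR 0 = 0
n7 = n4 OR E = 0 OR 1 = 1
n8 = n6 AND n7 = 0 AND 1 = 0
So n7 = 1 and n8 = 0.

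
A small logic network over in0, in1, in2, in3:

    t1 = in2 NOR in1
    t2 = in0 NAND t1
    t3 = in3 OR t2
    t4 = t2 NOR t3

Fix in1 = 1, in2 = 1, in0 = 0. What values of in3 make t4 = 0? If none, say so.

in3=1

t4 = t2 NOR t3 must be 0, so at least one of t2, t3 is 1.
Check with in1 = 1, in2 = 1, in0 = 0 and in3=1:
t1 = in2 NOR in1 = 1 NOR 1 = 0
t2 = in0 NAND t1 = 0 NAND 0 = 1
t3 = in3 OR t2 = 1 OR 1 = 1
t4 = t2 NOR t3 = 1 NOR 1 = 0
So t4 = 0.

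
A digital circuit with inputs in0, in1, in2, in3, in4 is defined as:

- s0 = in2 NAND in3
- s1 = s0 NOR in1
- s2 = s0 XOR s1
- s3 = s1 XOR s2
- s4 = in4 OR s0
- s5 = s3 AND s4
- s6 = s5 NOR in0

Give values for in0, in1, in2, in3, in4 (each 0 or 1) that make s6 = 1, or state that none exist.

s6 = s5 NOR in0 must be 1, so both s5 = 0 and in0 = 0.
s5 = s3 AND s4 must be 0, so at least one of s3, s4 is 0.
Check with in0=0, in1=0, in2=1, in3=1, in4=0:
s0 = in2 NAND in3 = 1 NAND 1 = 0
s1 = s0 NOR in1 = 0 NOR 0 = 1
s2 = s0 XOR s1 = 0 XOR 1 = 1
s3 = s1 XOR s2 = 1 XOR 1 = 0
s4 = in4 OR s0 = 0 OR 0 = 0
s5 = s3 AND s4 = 0 AND 0 = 0
s6 = s5 NOR in0 = 0 NOR 0 = 1
So s6 = 1 as required.

in0=0, in1=0, in2=1, in3=1, in4=0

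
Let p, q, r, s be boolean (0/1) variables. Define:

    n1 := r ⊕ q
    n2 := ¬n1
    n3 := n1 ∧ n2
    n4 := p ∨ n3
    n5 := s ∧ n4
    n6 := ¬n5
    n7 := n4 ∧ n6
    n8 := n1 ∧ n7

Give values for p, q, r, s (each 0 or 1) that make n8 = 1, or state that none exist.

p=1, q=0, r=1, s=0

n8 = n1 ∧ n7 must be 1, so both n1 = 1 and n7 = 1.
n1 = r ⊕ q must be 1, so r and q differ.
Check with p=1, q=0, r=1, s=0:
n1 = r ⊕ q = 1 ⊕ 0 = 1
n2 = ¬n1 = ¬1 = 0
n3 = n1 ∧ n2 = 1 ∧ 0 = 0
n4 = p ∨ n3 = 1 ∨ 0 = 1
n5 = s ∧ n4 = 0 ∧ 1 = 0
n6 = ¬n5 = ¬0 = 1
n7 = n4 ∧ n6 = 1 ∧ 1 = 1
n8 = n1 ∧ n7 = 1 ∧ 1 = 1
So n8 = 1 as required.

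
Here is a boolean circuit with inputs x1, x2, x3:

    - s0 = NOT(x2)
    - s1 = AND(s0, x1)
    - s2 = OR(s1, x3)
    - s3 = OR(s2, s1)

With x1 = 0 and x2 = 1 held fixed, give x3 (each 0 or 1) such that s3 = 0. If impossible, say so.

x3=0

s3 = OR(s2, s1) must be 0, so both s2 = 0 and s1 = 0.
s2 = OR(s1, x3) must be 0, so both s1 = 0 and x3 = 0.
Check with x1 = 0 and x2 = 1 and x3=0:
s0 = NOT(x2) = NOT 1 = 0
s1 = AND(s0, x1) = AND(0, 0) = 0
s2 = OR(s1, x3) = OR(0, 0) = 0
s3 = OR(s2, s1) = OR(0, 0) = 0
So s3 = 0.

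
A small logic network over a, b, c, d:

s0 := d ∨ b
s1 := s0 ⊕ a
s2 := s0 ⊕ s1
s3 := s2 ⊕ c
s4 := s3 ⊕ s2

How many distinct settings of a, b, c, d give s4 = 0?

s4 = s3 ⊕ s2 must be 0, so s3 and s2 are equal.
Enumerating the 16 input combinations, 8 give s4 = 0 and 8 give s4 = 1.

8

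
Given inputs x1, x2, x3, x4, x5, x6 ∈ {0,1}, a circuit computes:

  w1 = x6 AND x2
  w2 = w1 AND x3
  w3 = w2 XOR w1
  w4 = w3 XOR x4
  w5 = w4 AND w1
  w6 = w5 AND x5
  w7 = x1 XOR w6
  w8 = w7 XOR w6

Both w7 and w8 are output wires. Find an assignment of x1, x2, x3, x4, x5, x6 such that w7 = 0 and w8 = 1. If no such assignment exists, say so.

Check with x1=1 x2=1 x3=1 x4=1 x5=1 x6=1:
w1 = x6 AND x2 = 1 AND 1 = 1
w2 = w1 AND x3 = 1 AND 1 = 1
w3 = w2 XOR w1 = 1 XOR 1 = 0
w4 = w3 XOR x4 = 0 XOR 1 = 1
w5 = w4 AND w1 = 1 AND 1 = 1
w6 = w5 AND x5 = 1 AND 1 = 1
w7 = x1 XOR w6 = 1 XOR 1 = 0
w8 = w7 XOR w6 = 0 XOR 1 = 1
So w7 = 0 and w8 = 1.

x1=1 x2=1 x3=1 x4=1 x5=1 x6=1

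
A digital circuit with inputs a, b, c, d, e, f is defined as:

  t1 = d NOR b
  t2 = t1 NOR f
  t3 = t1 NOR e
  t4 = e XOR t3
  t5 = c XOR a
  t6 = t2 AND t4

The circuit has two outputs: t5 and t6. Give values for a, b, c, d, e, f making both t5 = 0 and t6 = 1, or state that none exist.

a=0, b=1, c=0, d=0, e=0, f=0

Check with a=0, b=1, c=0, d=0, e=0, f=0:
t1 = d NOR b = 0 NOR 1 = 0
t2 = t1 NOR f = 0 NOR 0 = 1
t3 = t1 NOR e = 0 NOR 0 = 1
t4 = e XOR t3 = 0 XOR 1 = 1
t5 = c XOR a = 0 XOR 0 = 0
t6 = t2 AND t4 = 1 AND 1 = 1
So t5 = 0 and t6 = 1.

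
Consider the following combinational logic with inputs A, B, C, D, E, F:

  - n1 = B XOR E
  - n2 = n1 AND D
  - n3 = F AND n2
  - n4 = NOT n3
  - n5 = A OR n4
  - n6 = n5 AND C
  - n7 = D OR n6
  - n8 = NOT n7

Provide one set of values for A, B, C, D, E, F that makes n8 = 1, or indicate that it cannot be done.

n8 = NOT n7 must be 1, so n7 = 0.
Check with A=0, B=0, C=0, D=0, E=1, F=1:
n1 = B XOR E = 0 XOR 1 = 1
n2 = n1 AND D = 1 AND 0 = 0
n3 = F AND n2 = 1 AND 0 = 0
n4 = NOT n3 = NOT 0 = 1
n5 = A OR n4 = 0 OR 1 = 1
n6 = n5 AND C = 1 AND 0 = 0
n7 = D OR n6 = 0 OR 0 = 0
n8 = NOT n7 = NOT 0 = 1
So n8 = 1 as required.

A=0, B=0, C=0, D=0, E=1, F=1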